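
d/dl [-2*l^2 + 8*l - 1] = 8 - 4*l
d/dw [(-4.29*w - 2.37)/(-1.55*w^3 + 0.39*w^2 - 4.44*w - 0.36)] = (-13.299*w^3 - 9.3474*w^2 + 1.8486*w - 8.9784)/(2.4025*w^6 - 1.209*w^5 + 13.9161*w^4 - 2.3472*w^3 + 19.4328*w^2 + 3.1968*w + 0.1296)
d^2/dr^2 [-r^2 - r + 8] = -2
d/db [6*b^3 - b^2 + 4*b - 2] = 18*b^2 - 2*b + 4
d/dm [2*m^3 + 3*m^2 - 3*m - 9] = 6*m^2 + 6*m - 3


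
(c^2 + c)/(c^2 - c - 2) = c/(c - 2)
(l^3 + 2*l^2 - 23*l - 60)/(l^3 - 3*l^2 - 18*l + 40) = (l + 3)/(l - 2)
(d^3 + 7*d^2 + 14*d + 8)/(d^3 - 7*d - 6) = (d + 4)/(d - 3)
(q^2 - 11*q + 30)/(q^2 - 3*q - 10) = (q - 6)/(q + 2)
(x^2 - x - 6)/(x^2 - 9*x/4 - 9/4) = 4*(x + 2)/(4*x + 3)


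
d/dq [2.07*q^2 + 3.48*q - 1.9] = 4.14*q + 3.48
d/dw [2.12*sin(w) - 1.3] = 2.12*cos(w)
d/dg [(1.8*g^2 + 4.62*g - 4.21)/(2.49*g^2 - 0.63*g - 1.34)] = (-12.6378*g^2 + 16.1418*g - 8.8431)/(6.2001*g^4 - 3.1374*g^3 - 6.2763*g^2 + 1.6884*g + 1.7956)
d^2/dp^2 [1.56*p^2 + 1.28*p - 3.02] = 3.12000000000000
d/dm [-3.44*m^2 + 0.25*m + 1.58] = 0.25 - 6.88*m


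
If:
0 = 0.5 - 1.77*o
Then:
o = 0.28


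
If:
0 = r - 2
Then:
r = 2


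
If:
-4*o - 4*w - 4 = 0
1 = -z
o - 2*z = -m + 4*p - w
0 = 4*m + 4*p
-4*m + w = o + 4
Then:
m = -1/5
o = -21/10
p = 1/5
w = 11/10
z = -1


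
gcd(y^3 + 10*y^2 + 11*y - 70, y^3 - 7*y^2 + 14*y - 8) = y - 2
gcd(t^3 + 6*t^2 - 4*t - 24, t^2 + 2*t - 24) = t + 6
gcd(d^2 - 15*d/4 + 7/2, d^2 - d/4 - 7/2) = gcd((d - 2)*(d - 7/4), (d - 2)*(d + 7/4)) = d - 2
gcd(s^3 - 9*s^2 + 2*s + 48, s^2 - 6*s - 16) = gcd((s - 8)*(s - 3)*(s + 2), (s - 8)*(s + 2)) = s^2 - 6*s - 16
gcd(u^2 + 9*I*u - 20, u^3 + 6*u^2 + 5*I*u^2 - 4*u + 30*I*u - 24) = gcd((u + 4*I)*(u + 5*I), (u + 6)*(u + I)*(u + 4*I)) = u + 4*I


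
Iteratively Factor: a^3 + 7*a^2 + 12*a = (a + 3)*(a^2 + 4*a) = (a + 3)*(a + 4)*(a)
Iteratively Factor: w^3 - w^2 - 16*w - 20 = (w + 2)*(w^2 - 3*w - 10) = (w + 2)^2*(w - 5)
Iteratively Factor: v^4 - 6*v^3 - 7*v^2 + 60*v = (v + 3)*(v^3 - 9*v^2 + 20*v) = v*(v + 3)*(v^2 - 9*v + 20) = v*(v - 5)*(v + 3)*(v - 4)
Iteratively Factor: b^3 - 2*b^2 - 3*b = (b + 1)*(b^2 - 3*b) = b*(b + 1)*(b - 3)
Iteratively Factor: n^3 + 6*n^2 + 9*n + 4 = (n + 1)*(n^2 + 5*n + 4) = (n + 1)*(n + 4)*(n + 1)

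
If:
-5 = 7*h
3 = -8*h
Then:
No Solution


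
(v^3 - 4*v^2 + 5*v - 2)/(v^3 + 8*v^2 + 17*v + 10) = (v^3 - 4*v^2 + 5*v - 2)/(v^3 + 8*v^2 + 17*v + 10)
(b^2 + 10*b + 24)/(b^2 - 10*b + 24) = (b^2 + 10*b + 24)/(b^2 - 10*b + 24)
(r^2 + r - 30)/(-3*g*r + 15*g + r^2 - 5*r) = (r + 6)/(-3*g + r)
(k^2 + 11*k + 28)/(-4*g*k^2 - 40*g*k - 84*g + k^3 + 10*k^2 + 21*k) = (-k - 4)/(4*g*k + 12*g - k^2 - 3*k)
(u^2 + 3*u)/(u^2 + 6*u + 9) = u/(u + 3)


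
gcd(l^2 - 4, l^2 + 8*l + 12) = l + 2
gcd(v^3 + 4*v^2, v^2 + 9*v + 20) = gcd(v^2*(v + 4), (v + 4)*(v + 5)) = v + 4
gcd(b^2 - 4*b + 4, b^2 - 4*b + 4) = b^2 - 4*b + 4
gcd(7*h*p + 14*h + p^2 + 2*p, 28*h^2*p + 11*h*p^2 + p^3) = 7*h + p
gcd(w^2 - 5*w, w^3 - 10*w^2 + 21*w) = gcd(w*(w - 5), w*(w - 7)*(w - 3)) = w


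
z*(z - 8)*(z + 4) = z^3 - 4*z^2 - 32*z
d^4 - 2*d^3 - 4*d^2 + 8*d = d*(d - 2)^2*(d + 2)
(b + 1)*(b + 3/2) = b^2 + 5*b/2 + 3/2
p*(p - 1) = p^2 - p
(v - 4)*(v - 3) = v^2 - 7*v + 12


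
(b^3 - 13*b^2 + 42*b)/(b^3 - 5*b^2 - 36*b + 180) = b*(b - 7)/(b^2 + b - 30)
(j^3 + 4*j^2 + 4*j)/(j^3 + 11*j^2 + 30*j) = (j^2 + 4*j + 4)/(j^2 + 11*j + 30)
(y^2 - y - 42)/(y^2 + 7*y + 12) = (y^2 - y - 42)/(y^2 + 7*y + 12)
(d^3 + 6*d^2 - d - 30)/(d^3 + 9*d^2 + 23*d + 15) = (d - 2)/(d + 1)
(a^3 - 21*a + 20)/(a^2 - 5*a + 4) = a + 5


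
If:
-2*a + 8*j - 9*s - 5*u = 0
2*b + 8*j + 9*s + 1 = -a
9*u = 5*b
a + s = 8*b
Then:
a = 1339*u/75 + 1/15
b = 9*u/5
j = 361*u/300 - 7/120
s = -259*u/75 - 1/15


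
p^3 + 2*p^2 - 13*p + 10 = (p - 2)*(p - 1)*(p + 5)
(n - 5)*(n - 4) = n^2 - 9*n + 20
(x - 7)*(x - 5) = x^2 - 12*x + 35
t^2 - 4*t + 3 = (t - 3)*(t - 1)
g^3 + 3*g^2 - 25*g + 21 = (g - 3)*(g - 1)*(g + 7)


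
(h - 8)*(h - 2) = h^2 - 10*h + 16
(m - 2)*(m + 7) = m^2 + 5*m - 14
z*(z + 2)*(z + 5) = z^3 + 7*z^2 + 10*z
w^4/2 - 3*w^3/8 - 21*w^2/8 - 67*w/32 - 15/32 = (w/2 + 1/4)*(w - 3)*(w + 1/2)*(w + 5/4)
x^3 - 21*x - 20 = (x - 5)*(x + 1)*(x + 4)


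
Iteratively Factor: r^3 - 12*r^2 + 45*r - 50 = (r - 5)*(r^2 - 7*r + 10) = (r - 5)^2*(r - 2)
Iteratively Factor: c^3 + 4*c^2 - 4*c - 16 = (c + 2)*(c^2 + 2*c - 8) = (c - 2)*(c + 2)*(c + 4)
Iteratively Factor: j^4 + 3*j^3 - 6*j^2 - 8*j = (j - 2)*(j^3 + 5*j^2 + 4*j) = (j - 2)*(j + 4)*(j^2 + j) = j*(j - 2)*(j + 4)*(j + 1)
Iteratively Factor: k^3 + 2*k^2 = (k)*(k^2 + 2*k) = k*(k + 2)*(k)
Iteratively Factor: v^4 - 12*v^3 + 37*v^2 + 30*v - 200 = (v - 5)*(v^3 - 7*v^2 + 2*v + 40) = (v - 5)*(v + 2)*(v^2 - 9*v + 20) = (v - 5)*(v - 4)*(v + 2)*(v - 5)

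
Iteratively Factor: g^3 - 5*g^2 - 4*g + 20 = (g - 5)*(g^2 - 4) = (g - 5)*(g - 2)*(g + 2)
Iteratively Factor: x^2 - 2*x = (x)*(x - 2)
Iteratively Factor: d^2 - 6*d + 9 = (d - 3)*(d - 3)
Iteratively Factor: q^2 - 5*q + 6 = (q - 2)*(q - 3)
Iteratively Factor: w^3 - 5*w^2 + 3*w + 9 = (w - 3)*(w^2 - 2*w - 3) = (w - 3)^2*(w + 1)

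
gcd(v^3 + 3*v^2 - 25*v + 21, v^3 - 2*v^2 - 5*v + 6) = v^2 - 4*v + 3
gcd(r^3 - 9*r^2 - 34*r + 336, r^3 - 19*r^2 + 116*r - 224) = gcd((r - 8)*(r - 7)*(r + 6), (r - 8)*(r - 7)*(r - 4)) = r^2 - 15*r + 56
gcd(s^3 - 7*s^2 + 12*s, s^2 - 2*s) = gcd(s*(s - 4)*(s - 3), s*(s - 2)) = s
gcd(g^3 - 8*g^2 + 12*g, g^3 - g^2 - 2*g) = g^2 - 2*g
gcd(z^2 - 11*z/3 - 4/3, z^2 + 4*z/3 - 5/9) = 1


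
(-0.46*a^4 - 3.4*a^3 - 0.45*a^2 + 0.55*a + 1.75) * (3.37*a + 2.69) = -1.5502*a^5 - 12.6954*a^4 - 10.6625*a^3 + 0.643*a^2 + 7.377*a + 4.7075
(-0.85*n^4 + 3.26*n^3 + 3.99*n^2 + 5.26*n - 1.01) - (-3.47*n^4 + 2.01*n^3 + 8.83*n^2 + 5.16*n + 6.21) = 2.62*n^4 + 1.25*n^3 - 4.84*n^2 + 0.0999999999999996*n - 7.22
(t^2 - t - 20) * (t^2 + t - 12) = t^4 - 33*t^2 - 8*t + 240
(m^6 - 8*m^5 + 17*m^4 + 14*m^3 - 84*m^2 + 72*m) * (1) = m^6 - 8*m^5 + 17*m^4 + 14*m^3 - 84*m^2 + 72*m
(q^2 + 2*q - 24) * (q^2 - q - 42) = q^4 + q^3 - 68*q^2 - 60*q + 1008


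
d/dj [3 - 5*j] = -5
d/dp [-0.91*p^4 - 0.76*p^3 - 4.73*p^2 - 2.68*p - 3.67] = -3.64*p^3 - 2.28*p^2 - 9.46*p - 2.68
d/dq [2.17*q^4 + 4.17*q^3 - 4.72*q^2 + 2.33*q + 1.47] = 8.68*q^3 + 12.51*q^2 - 9.44*q + 2.33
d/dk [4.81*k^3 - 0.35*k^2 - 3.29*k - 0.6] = 14.43*k^2 - 0.7*k - 3.29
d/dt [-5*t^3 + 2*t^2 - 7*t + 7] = -15*t^2 + 4*t - 7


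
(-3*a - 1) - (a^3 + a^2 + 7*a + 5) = -a^3 - a^2 - 10*a - 6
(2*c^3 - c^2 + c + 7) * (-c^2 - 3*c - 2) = -2*c^5 - 5*c^4 - 2*c^3 - 8*c^2 - 23*c - 14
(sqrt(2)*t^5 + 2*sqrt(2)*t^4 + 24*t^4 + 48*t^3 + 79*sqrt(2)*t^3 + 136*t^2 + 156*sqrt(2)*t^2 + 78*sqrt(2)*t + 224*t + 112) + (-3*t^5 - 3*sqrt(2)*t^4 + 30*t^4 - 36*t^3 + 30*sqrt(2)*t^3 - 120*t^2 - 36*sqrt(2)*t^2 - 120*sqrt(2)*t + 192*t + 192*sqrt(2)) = -3*t^5 + sqrt(2)*t^5 - sqrt(2)*t^4 + 54*t^4 + 12*t^3 + 109*sqrt(2)*t^3 + 16*t^2 + 120*sqrt(2)*t^2 - 42*sqrt(2)*t + 416*t + 112 + 192*sqrt(2)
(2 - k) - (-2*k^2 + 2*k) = 2*k^2 - 3*k + 2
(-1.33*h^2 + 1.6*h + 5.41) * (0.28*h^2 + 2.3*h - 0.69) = -0.3724*h^4 - 2.611*h^3 + 6.1125*h^2 + 11.339*h - 3.7329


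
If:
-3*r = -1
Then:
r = 1/3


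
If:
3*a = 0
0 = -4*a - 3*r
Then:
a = 0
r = 0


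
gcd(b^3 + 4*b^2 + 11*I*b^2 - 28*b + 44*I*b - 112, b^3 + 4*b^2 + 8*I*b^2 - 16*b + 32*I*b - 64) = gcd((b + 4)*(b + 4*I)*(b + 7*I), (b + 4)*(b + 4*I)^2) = b^2 + b*(4 + 4*I) + 16*I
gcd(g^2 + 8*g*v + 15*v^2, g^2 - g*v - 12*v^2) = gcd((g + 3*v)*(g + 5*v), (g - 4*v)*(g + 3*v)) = g + 3*v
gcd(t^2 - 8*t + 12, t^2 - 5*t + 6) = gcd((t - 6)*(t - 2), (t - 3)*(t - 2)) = t - 2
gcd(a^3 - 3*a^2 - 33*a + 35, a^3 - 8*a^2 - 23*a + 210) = a^2 - 2*a - 35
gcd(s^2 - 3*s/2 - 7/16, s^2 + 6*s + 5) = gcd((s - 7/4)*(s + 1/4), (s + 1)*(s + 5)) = 1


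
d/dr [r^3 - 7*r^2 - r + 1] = 3*r^2 - 14*r - 1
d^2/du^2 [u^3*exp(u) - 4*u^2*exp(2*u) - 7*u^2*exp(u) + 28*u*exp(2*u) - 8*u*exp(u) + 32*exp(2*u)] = (u^3 - 16*u^2*exp(u) - u^2 + 80*u*exp(u) - 30*u + 232*exp(u) - 30)*exp(u)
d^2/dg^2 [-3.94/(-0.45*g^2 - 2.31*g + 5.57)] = (-1.5957*g^2 - 8.19126*g + 3.94*(0.9*g + 2.31)*(1.8*g + 4.62) + 19.75122)/(0.45*g^2 + 2.31*g - 5.57)^3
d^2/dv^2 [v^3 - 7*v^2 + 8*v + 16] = 6*v - 14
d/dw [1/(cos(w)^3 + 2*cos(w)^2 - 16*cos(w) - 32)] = (3*cos(w)^2 + 4*cos(w) - 16)*sin(w)/(cos(w)^3 + 2*cos(w)^2 - 16*cos(w) - 32)^2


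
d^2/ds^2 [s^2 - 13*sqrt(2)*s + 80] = 2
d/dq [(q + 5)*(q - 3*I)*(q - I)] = 3*q^2 + q*(10 - 8*I) - 3 - 20*I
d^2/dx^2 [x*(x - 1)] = 2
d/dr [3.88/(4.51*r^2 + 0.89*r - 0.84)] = (-34.9976*r - 3.4532)/(4.51*r^2 + 0.89*r - 0.84)^2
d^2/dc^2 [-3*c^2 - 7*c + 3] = -6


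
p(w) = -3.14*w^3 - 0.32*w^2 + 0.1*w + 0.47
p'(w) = -9.42*w^2 - 0.64*w + 0.1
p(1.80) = -18.70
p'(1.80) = -31.57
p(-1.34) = 7.32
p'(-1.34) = -15.96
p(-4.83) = 346.33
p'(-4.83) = -216.57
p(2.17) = -32.91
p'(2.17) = -45.65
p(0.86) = -1.68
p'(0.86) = -7.42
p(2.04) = -27.32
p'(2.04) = -40.41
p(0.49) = 0.07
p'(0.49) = -2.48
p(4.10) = -220.91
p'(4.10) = -160.87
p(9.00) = -2313.61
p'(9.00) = -768.68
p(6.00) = -688.69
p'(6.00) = -342.86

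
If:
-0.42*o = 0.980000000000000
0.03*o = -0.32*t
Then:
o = -2.33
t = 0.22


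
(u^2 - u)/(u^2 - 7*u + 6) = u/(u - 6)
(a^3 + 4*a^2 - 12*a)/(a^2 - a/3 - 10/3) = 3*a*(a + 6)/(3*a + 5)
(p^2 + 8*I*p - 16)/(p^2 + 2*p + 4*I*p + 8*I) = (p + 4*I)/(p + 2)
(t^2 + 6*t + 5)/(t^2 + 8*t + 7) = (t + 5)/(t + 7)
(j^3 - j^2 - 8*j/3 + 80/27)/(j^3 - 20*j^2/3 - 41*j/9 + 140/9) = (j - 4/3)/(j - 7)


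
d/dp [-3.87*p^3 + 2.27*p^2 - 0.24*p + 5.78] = -11.61*p^2 + 4.54*p - 0.24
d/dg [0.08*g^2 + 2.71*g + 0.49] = 0.16*g + 2.71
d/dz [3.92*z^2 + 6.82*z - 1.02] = 7.84*z + 6.82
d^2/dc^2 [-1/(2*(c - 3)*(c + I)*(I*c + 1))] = I*(6*c^4 - 24*c^3 + 30*c^2 - 8)/(c^9 - 9*c^8 + 30*c^7 - 54*c^6 + 84*c^5 - 108*c^4 + 82*c^3 - 90*c^2 + 27*c - 27)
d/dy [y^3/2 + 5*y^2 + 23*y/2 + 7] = 3*y^2/2 + 10*y + 23/2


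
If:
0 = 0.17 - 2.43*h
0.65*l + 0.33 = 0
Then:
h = 0.07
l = -0.51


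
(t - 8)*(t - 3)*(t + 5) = t^3 - 6*t^2 - 31*t + 120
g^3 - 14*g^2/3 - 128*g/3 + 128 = (g - 8)*(g - 8/3)*(g + 6)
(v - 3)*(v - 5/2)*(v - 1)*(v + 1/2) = v^4 - 6*v^3 + 39*v^2/4 - v - 15/4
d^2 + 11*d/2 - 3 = (d - 1/2)*(d + 6)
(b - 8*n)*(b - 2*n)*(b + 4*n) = b^3 - 6*b^2*n - 24*b*n^2 + 64*n^3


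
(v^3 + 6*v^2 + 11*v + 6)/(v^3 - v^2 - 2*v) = (v^2 + 5*v + 6)/(v*(v - 2))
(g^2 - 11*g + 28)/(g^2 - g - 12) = (g - 7)/(g + 3)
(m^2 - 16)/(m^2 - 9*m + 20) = (m + 4)/(m - 5)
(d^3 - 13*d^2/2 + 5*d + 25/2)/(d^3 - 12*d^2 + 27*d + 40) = (d - 5/2)/(d - 8)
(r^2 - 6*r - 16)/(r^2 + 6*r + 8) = (r - 8)/(r + 4)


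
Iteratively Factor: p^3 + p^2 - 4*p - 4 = (p + 2)*(p^2 - p - 2) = (p - 2)*(p + 2)*(p + 1)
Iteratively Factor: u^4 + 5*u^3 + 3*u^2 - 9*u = (u - 1)*(u^3 + 6*u^2 + 9*u) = (u - 1)*(u + 3)*(u^2 + 3*u) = (u - 1)*(u + 3)^2*(u)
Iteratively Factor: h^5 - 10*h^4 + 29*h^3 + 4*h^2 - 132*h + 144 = (h - 4)*(h^4 - 6*h^3 + 5*h^2 + 24*h - 36) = (h - 4)*(h + 2)*(h^3 - 8*h^2 + 21*h - 18) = (h - 4)*(h - 2)*(h + 2)*(h^2 - 6*h + 9) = (h - 4)*(h - 3)*(h - 2)*(h + 2)*(h - 3)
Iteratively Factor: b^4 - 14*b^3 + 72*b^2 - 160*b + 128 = (b - 4)*(b^3 - 10*b^2 + 32*b - 32) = (b - 4)^2*(b^2 - 6*b + 8) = (b - 4)^2*(b - 2)*(b - 4)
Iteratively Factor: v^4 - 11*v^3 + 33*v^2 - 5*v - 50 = (v - 5)*(v^3 - 6*v^2 + 3*v + 10) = (v - 5)*(v + 1)*(v^2 - 7*v + 10) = (v - 5)*(v - 2)*(v + 1)*(v - 5)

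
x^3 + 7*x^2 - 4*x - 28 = (x - 2)*(x + 2)*(x + 7)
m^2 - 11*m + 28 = (m - 7)*(m - 4)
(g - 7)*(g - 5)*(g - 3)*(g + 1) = g^4 - 14*g^3 + 56*g^2 - 34*g - 105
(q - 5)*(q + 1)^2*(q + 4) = q^4 + q^3 - 21*q^2 - 41*q - 20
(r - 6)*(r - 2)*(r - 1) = r^3 - 9*r^2 + 20*r - 12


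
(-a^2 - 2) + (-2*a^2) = -3*a^2 - 2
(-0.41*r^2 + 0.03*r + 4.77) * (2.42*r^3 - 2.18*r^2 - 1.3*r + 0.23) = -0.9922*r^5 + 0.9664*r^4 + 12.011*r^3 - 10.5319*r^2 - 6.1941*r + 1.0971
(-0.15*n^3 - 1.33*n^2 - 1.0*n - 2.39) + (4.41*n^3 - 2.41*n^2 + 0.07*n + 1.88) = 4.26*n^3 - 3.74*n^2 - 0.93*n - 0.51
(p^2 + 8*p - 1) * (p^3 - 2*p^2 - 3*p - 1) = p^5 + 6*p^4 - 20*p^3 - 23*p^2 - 5*p + 1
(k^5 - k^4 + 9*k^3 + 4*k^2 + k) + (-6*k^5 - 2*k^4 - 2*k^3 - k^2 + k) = -5*k^5 - 3*k^4 + 7*k^3 + 3*k^2 + 2*k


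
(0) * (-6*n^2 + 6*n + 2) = 0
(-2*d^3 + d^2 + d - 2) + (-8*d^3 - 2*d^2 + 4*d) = -10*d^3 - d^2 + 5*d - 2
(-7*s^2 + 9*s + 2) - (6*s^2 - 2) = -13*s^2 + 9*s + 4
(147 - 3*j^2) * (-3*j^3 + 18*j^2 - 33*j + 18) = 9*j^5 - 54*j^4 - 342*j^3 + 2592*j^2 - 4851*j + 2646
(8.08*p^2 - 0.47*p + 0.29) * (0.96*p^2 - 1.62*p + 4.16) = 7.7568*p^4 - 13.5408*p^3 + 34.6526*p^2 - 2.425*p + 1.2064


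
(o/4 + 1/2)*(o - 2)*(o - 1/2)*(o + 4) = o^4/4 + 7*o^3/8 - 3*o^2/2 - 7*o/2 + 2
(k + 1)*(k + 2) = k^2 + 3*k + 2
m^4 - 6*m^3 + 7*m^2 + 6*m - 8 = (m - 4)*(m - 2)*(m - 1)*(m + 1)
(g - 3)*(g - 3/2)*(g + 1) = g^3 - 7*g^2/2 + 9/2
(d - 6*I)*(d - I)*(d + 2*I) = d^3 - 5*I*d^2 + 8*d - 12*I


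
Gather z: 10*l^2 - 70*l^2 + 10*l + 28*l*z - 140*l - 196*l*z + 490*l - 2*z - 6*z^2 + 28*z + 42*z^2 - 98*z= -60*l^2 + 360*l + 36*z^2 + z*(-168*l - 72)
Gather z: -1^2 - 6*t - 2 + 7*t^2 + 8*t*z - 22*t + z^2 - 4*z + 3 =7*t^2 - 28*t + z^2 + z*(8*t - 4)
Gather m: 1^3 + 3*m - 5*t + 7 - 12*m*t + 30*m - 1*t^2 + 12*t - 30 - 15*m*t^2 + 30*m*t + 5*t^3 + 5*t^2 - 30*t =m*(-15*t^2 + 18*t + 33) + 5*t^3 + 4*t^2 - 23*t - 22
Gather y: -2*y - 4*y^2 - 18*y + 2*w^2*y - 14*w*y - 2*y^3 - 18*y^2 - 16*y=-2*y^3 - 22*y^2 + y*(2*w^2 - 14*w - 36)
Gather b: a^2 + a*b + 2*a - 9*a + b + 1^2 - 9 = a^2 - 7*a + b*(a + 1) - 8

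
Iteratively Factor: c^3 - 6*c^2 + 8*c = (c - 4)*(c^2 - 2*c) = (c - 4)*(c - 2)*(c)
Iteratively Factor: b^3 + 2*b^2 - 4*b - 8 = (b - 2)*(b^2 + 4*b + 4) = (b - 2)*(b + 2)*(b + 2)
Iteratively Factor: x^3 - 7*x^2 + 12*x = (x - 4)*(x^2 - 3*x) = x*(x - 4)*(x - 3)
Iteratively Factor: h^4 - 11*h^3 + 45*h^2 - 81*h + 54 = (h - 2)*(h^3 - 9*h^2 + 27*h - 27) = (h - 3)*(h - 2)*(h^2 - 6*h + 9) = (h - 3)^2*(h - 2)*(h - 3)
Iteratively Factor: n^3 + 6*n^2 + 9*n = (n + 3)*(n^2 + 3*n) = (n + 3)^2*(n)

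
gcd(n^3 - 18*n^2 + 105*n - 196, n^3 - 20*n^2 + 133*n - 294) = n^2 - 14*n + 49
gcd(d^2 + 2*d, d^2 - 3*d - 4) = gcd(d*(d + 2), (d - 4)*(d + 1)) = 1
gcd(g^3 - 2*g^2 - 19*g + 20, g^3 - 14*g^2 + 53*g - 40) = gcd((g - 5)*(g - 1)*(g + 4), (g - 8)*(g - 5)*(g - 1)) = g^2 - 6*g + 5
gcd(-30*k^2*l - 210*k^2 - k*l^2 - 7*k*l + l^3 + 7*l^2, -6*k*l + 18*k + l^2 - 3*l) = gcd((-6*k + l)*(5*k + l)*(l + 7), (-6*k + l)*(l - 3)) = 6*k - l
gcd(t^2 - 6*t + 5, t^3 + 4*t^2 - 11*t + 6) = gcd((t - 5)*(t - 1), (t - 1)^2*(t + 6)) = t - 1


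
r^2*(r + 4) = r^3 + 4*r^2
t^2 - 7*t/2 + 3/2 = (t - 3)*(t - 1/2)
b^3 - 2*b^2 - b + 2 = (b - 2)*(b - 1)*(b + 1)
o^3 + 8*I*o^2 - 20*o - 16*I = (o + 2*I)^2*(o + 4*I)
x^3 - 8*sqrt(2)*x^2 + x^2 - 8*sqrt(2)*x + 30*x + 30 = (x + 1)*(x - 5*sqrt(2))*(x - 3*sqrt(2))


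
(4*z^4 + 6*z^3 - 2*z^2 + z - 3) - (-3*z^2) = 4*z^4 + 6*z^3 + z^2 + z - 3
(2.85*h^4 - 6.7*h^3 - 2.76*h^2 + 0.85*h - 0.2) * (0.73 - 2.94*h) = -8.379*h^5 + 21.7785*h^4 + 3.2234*h^3 - 4.5138*h^2 + 1.2085*h - 0.146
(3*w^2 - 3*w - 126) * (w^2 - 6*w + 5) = 3*w^4 - 21*w^3 - 93*w^2 + 741*w - 630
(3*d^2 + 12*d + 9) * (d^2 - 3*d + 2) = 3*d^4 + 3*d^3 - 21*d^2 - 3*d + 18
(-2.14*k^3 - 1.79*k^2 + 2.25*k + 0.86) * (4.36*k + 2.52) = -9.3304*k^4 - 13.1972*k^3 + 5.2992*k^2 + 9.4196*k + 2.1672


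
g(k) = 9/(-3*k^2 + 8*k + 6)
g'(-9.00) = -0.00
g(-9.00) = -0.03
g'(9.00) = 0.02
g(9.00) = -0.05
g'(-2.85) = -0.13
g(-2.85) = -0.22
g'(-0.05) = -2.39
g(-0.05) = 1.61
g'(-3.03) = -0.11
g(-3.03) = -0.20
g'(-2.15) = -0.30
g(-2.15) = -0.36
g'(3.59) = 7.83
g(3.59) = -2.28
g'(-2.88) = -0.13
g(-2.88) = -0.21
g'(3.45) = 25.73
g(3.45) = -4.27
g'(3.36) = 111.93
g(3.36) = -9.10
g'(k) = 9*(6*k - 8)/(-3*k^2 + 8*k + 6)^2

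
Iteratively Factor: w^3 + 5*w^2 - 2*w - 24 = (w + 4)*(w^2 + w - 6) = (w + 3)*(w + 4)*(w - 2)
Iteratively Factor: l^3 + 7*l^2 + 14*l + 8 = (l + 1)*(l^2 + 6*l + 8) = (l + 1)*(l + 4)*(l + 2)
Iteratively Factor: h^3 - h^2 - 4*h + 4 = (h + 2)*(h^2 - 3*h + 2) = (h - 2)*(h + 2)*(h - 1)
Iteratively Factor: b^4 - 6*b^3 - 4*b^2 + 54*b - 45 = (b - 5)*(b^3 - b^2 - 9*b + 9) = (b - 5)*(b + 3)*(b^2 - 4*b + 3) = (b - 5)*(b - 1)*(b + 3)*(b - 3)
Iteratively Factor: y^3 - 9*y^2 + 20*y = (y - 5)*(y^2 - 4*y) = y*(y - 5)*(y - 4)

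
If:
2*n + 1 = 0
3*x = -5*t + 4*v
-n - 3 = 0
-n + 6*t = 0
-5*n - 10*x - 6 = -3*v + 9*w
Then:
No Solution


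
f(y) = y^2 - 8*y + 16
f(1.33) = 7.13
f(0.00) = 16.00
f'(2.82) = -2.36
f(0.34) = 13.40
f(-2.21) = 38.56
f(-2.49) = 42.12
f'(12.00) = 16.00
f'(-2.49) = -12.98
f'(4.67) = 1.34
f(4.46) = 0.21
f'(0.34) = -7.32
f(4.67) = 0.45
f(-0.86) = 23.62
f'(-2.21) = -12.42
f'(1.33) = -5.34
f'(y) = 2*y - 8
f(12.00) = 64.00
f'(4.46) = 0.92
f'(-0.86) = -9.72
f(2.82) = 1.39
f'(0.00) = -8.00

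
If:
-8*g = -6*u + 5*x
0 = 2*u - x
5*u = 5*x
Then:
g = 0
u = 0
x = 0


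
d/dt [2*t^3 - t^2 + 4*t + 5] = 6*t^2 - 2*t + 4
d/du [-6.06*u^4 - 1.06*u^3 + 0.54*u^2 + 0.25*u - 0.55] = -24.24*u^3 - 3.18*u^2 + 1.08*u + 0.25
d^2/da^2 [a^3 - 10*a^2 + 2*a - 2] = 6*a - 20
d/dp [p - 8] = 1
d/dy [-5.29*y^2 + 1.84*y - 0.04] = 1.84 - 10.58*y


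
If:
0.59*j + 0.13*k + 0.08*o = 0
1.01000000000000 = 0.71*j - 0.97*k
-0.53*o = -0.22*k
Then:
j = 0.24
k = -0.87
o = -0.36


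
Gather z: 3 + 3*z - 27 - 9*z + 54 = 30 - 6*z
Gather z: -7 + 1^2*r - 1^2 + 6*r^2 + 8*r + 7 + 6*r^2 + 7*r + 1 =12*r^2 + 16*r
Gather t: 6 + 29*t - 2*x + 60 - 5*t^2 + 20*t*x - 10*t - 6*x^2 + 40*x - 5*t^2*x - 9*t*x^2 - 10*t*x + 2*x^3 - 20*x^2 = t^2*(-5*x - 5) + t*(-9*x^2 + 10*x + 19) + 2*x^3 - 26*x^2 + 38*x + 66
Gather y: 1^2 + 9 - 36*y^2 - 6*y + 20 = -36*y^2 - 6*y + 30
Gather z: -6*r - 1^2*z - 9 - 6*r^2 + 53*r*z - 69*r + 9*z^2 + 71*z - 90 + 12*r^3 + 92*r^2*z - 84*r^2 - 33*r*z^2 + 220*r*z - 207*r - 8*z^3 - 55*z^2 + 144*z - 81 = 12*r^3 - 90*r^2 - 282*r - 8*z^3 + z^2*(-33*r - 46) + z*(92*r^2 + 273*r + 214) - 180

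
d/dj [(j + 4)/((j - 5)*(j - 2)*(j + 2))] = (-2*j^3 - 7*j^2 + 40*j + 36)/(j^6 - 10*j^5 + 17*j^4 + 80*j^3 - 184*j^2 - 160*j + 400)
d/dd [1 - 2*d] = -2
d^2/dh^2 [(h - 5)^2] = 2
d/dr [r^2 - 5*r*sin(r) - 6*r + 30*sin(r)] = -5*r*cos(r) + 2*r - 5*sin(r) + 30*cos(r) - 6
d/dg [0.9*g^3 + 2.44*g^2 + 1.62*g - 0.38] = 2.7*g^2 + 4.88*g + 1.62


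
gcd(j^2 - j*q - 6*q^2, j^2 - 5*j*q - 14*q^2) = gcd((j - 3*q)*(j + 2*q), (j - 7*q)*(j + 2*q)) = j + 2*q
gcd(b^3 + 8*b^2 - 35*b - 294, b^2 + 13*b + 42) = b + 7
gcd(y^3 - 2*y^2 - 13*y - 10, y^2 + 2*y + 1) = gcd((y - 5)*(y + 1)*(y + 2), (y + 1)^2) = y + 1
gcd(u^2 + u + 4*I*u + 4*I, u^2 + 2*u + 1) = u + 1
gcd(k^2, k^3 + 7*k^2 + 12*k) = k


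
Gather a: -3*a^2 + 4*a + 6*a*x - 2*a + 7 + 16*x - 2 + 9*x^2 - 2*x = -3*a^2 + a*(6*x + 2) + 9*x^2 + 14*x + 5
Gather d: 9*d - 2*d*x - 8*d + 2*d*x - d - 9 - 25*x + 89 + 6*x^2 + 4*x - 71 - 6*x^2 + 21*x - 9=0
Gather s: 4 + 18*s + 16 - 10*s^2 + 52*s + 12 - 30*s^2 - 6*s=-40*s^2 + 64*s + 32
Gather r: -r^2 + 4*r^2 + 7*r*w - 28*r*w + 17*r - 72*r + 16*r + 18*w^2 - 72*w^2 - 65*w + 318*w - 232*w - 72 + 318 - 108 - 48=3*r^2 + r*(-21*w - 39) - 54*w^2 + 21*w + 90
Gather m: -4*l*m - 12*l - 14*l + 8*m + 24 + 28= -26*l + m*(8 - 4*l) + 52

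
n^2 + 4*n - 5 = (n - 1)*(n + 5)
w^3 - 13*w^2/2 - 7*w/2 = w*(w - 7)*(w + 1/2)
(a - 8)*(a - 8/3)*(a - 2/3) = a^3 - 34*a^2/3 + 256*a/9 - 128/9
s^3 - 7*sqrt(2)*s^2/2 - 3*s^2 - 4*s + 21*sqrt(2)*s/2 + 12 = (s - 3)*(s - 4*sqrt(2))*(s + sqrt(2)/2)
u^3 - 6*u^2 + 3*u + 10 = (u - 5)*(u - 2)*(u + 1)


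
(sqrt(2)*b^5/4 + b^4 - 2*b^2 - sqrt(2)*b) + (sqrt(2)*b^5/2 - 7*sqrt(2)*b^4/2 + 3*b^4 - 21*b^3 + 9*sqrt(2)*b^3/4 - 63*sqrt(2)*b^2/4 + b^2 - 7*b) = 3*sqrt(2)*b^5/4 - 7*sqrt(2)*b^4/2 + 4*b^4 - 21*b^3 + 9*sqrt(2)*b^3/4 - 63*sqrt(2)*b^2/4 - b^2 - 7*b - sqrt(2)*b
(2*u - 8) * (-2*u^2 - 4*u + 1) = -4*u^3 + 8*u^2 + 34*u - 8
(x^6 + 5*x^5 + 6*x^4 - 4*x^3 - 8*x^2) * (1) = x^6 + 5*x^5 + 6*x^4 - 4*x^3 - 8*x^2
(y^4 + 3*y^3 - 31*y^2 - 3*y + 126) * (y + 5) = y^5 + 8*y^4 - 16*y^3 - 158*y^2 + 111*y + 630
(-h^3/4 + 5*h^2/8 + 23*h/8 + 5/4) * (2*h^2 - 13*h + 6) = -h^5/2 + 9*h^4/2 - 31*h^3/8 - 249*h^2/8 + h + 15/2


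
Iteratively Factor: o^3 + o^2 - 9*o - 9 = (o + 1)*(o^2 - 9) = (o - 3)*(o + 1)*(o + 3)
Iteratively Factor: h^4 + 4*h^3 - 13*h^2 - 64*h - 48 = (h + 3)*(h^3 + h^2 - 16*h - 16) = (h + 3)*(h + 4)*(h^2 - 3*h - 4) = (h - 4)*(h + 3)*(h + 4)*(h + 1)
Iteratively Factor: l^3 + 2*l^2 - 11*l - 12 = (l + 4)*(l^2 - 2*l - 3) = (l + 1)*(l + 4)*(l - 3)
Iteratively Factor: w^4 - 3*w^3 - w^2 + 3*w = (w + 1)*(w^3 - 4*w^2 + 3*w) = w*(w + 1)*(w^2 - 4*w + 3) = w*(w - 3)*(w + 1)*(w - 1)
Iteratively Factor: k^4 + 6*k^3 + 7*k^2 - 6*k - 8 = (k + 1)*(k^3 + 5*k^2 + 2*k - 8) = (k + 1)*(k + 2)*(k^2 + 3*k - 4) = (k - 1)*(k + 1)*(k + 2)*(k + 4)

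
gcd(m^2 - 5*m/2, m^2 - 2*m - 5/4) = m - 5/2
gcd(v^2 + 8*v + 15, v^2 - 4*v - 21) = v + 3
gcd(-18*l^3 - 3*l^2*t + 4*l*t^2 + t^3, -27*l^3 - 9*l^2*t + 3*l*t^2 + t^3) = 9*l^2 + 6*l*t + t^2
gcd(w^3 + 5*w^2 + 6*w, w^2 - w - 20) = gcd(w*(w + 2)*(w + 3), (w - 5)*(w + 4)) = 1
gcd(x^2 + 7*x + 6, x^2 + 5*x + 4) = x + 1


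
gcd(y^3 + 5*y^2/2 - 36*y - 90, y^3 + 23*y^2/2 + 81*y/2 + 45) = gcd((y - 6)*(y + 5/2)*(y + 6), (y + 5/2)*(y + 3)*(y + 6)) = y^2 + 17*y/2 + 15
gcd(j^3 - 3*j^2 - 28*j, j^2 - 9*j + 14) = j - 7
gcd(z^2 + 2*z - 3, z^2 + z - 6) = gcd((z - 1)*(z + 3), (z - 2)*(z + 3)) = z + 3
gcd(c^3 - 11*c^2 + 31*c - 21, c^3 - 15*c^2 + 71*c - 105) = c^2 - 10*c + 21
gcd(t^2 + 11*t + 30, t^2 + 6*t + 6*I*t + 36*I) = t + 6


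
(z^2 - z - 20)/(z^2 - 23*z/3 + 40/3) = 3*(z + 4)/(3*z - 8)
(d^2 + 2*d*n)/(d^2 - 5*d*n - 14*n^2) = d/(d - 7*n)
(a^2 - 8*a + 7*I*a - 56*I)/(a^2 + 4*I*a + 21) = (a - 8)/(a - 3*I)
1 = 1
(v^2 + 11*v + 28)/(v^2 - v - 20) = (v + 7)/(v - 5)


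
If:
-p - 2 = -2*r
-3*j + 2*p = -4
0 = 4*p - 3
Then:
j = 11/6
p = 3/4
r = 11/8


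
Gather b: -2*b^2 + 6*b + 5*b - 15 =-2*b^2 + 11*b - 15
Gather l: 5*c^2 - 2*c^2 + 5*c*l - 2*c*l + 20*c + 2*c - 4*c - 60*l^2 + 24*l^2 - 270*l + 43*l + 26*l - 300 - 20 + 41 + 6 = 3*c^2 + 18*c - 36*l^2 + l*(3*c - 201) - 273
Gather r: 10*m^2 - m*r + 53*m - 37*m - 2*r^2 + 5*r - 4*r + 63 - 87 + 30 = 10*m^2 + 16*m - 2*r^2 + r*(1 - m) + 6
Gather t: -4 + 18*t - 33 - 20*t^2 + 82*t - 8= -20*t^2 + 100*t - 45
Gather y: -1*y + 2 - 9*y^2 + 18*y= -9*y^2 + 17*y + 2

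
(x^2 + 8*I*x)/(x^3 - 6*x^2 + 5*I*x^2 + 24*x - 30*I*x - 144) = x/(x^2 - 3*x*(2 + I) + 18*I)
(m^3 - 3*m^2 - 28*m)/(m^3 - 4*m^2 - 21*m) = (m + 4)/(m + 3)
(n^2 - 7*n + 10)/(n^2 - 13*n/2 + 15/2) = 2*(n - 2)/(2*n - 3)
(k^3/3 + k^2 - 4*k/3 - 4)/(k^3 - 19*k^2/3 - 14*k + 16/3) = (k^2 + k - 6)/(3*k^2 - 25*k + 8)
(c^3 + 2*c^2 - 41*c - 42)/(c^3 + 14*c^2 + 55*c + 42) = (c - 6)/(c + 6)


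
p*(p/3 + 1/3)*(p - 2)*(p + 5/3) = p^4/3 + 2*p^3/9 - 11*p^2/9 - 10*p/9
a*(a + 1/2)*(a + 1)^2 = a^4 + 5*a^3/2 + 2*a^2 + a/2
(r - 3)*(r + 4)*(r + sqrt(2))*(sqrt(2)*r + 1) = sqrt(2)*r^4 + sqrt(2)*r^3 + 3*r^3 - 11*sqrt(2)*r^2 + 3*r^2 - 36*r + sqrt(2)*r - 12*sqrt(2)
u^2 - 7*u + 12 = (u - 4)*(u - 3)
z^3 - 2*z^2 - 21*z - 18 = (z - 6)*(z + 1)*(z + 3)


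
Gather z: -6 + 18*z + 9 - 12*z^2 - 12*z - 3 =-12*z^2 + 6*z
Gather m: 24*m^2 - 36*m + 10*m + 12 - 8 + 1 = 24*m^2 - 26*m + 5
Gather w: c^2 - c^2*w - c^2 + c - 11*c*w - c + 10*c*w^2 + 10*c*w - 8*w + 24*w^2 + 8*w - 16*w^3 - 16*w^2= -16*w^3 + w^2*(10*c + 8) + w*(-c^2 - c)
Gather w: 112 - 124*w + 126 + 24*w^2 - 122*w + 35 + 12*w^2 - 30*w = 36*w^2 - 276*w + 273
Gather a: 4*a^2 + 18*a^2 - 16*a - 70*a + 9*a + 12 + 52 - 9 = 22*a^2 - 77*a + 55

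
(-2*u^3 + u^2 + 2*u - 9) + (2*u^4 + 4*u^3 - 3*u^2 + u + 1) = 2*u^4 + 2*u^3 - 2*u^2 + 3*u - 8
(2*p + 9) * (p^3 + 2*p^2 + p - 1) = 2*p^4 + 13*p^3 + 20*p^2 + 7*p - 9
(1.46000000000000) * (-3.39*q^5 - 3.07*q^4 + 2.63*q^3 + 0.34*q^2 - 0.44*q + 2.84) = -4.9494*q^5 - 4.4822*q^4 + 3.8398*q^3 + 0.4964*q^2 - 0.6424*q + 4.1464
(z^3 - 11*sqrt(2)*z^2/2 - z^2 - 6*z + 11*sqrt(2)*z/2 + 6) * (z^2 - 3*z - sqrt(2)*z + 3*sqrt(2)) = z^5 - 13*sqrt(2)*z^4/2 - 4*z^4 + 8*z^3 + 26*sqrt(2)*z^3 - 20*z^2 - 27*sqrt(2)*z^2/2 - 24*sqrt(2)*z + 15*z + 18*sqrt(2)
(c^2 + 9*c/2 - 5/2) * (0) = 0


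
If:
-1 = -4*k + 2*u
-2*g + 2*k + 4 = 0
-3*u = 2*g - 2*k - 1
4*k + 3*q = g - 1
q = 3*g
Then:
No Solution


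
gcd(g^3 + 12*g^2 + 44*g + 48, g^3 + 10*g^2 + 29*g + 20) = g + 4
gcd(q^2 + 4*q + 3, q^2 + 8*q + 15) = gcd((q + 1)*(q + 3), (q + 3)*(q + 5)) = q + 3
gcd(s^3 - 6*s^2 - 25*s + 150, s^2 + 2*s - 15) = s + 5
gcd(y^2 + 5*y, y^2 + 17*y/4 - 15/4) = y + 5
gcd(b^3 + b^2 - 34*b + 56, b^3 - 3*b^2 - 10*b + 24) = b^2 - 6*b + 8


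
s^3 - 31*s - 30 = (s - 6)*(s + 1)*(s + 5)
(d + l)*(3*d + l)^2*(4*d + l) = 36*d^4 + 69*d^3*l + 43*d^2*l^2 + 11*d*l^3 + l^4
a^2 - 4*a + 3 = (a - 3)*(a - 1)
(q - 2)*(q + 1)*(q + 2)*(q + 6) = q^4 + 7*q^3 + 2*q^2 - 28*q - 24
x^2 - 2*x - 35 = (x - 7)*(x + 5)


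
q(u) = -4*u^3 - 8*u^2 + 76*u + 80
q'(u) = -12*u^2 - 16*u + 76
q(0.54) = 118.08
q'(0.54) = 63.86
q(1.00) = 144.00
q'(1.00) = 48.00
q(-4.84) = -21.73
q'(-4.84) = -127.67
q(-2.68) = -104.14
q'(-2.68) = 32.69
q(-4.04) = -93.86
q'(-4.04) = -55.22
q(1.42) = 160.34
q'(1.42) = 29.08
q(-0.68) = 25.88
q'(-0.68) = 81.33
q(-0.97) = 2.40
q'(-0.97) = 80.23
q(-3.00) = -112.00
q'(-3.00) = 16.00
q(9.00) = -2800.00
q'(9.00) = -1040.00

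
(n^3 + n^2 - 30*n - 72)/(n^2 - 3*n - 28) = (n^2 - 3*n - 18)/(n - 7)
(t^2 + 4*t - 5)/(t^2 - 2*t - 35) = (t - 1)/(t - 7)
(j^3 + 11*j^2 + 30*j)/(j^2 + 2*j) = (j^2 + 11*j + 30)/(j + 2)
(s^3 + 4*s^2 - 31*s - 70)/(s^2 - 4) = (s^2 + 2*s - 35)/(s - 2)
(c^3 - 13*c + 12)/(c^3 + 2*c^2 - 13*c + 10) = (c^2 + c - 12)/(c^2 + 3*c - 10)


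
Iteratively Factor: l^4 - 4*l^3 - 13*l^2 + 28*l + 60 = (l + 2)*(l^3 - 6*l^2 - l + 30) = (l - 5)*(l + 2)*(l^2 - l - 6) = (l - 5)*(l - 3)*(l + 2)*(l + 2)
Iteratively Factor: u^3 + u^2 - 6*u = (u)*(u^2 + u - 6) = u*(u - 2)*(u + 3)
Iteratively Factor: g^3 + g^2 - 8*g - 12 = (g + 2)*(g^2 - g - 6) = (g + 2)^2*(g - 3)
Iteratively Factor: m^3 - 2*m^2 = (m)*(m^2 - 2*m) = m*(m - 2)*(m)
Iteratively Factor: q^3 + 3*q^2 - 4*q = (q + 4)*(q^2 - q) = (q - 1)*(q + 4)*(q)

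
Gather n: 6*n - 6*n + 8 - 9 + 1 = 0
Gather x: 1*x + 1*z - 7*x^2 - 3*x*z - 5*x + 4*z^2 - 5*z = -7*x^2 + x*(-3*z - 4) + 4*z^2 - 4*z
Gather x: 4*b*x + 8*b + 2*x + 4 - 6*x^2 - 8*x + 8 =8*b - 6*x^2 + x*(4*b - 6) + 12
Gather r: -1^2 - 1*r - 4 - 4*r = -5*r - 5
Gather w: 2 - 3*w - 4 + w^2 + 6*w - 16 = w^2 + 3*w - 18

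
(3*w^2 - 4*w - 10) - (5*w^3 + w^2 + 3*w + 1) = -5*w^3 + 2*w^2 - 7*w - 11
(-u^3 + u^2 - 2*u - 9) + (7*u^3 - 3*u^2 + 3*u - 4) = 6*u^3 - 2*u^2 + u - 13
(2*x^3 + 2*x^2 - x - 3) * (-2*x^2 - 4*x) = -4*x^5 - 12*x^4 - 6*x^3 + 10*x^2 + 12*x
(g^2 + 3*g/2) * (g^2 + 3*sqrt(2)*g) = g^4 + 3*g^3/2 + 3*sqrt(2)*g^3 + 9*sqrt(2)*g^2/2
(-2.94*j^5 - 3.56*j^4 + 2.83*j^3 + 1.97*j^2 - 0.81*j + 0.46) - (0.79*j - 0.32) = -2.94*j^5 - 3.56*j^4 + 2.83*j^3 + 1.97*j^2 - 1.6*j + 0.78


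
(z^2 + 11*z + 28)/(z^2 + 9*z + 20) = (z + 7)/(z + 5)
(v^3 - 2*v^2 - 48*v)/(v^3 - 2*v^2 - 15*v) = (-v^2 + 2*v + 48)/(-v^2 + 2*v + 15)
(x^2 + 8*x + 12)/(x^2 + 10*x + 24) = (x + 2)/(x + 4)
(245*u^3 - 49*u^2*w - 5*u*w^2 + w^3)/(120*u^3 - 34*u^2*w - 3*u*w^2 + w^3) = (49*u^2 - w^2)/(24*u^2 - 2*u*w - w^2)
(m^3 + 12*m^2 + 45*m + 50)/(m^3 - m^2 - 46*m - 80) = (m + 5)/(m - 8)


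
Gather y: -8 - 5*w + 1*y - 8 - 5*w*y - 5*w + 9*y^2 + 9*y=-10*w + 9*y^2 + y*(10 - 5*w) - 16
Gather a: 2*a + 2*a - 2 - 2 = 4*a - 4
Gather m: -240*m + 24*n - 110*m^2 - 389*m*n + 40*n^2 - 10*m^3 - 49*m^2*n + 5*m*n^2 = -10*m^3 + m^2*(-49*n - 110) + m*(5*n^2 - 389*n - 240) + 40*n^2 + 24*n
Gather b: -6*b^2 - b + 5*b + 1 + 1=-6*b^2 + 4*b + 2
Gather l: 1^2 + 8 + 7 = 16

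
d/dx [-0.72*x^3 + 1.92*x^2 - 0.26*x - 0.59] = -2.16*x^2 + 3.84*x - 0.26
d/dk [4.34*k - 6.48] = 4.34000000000000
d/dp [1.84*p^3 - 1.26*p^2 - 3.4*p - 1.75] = 5.52*p^2 - 2.52*p - 3.4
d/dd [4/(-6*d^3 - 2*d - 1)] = 8*(9*d^2 + 1)/(6*d^3 + 2*d + 1)^2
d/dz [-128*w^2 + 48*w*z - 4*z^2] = 48*w - 8*z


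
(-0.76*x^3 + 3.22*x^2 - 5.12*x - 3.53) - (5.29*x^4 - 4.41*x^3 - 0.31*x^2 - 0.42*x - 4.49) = -5.29*x^4 + 3.65*x^3 + 3.53*x^2 - 4.7*x + 0.96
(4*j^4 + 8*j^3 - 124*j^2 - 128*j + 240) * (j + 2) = 4*j^5 + 16*j^4 - 108*j^3 - 376*j^2 - 16*j + 480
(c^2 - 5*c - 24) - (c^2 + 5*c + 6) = -10*c - 30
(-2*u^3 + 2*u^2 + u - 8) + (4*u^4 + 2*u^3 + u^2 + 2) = 4*u^4 + 3*u^2 + u - 6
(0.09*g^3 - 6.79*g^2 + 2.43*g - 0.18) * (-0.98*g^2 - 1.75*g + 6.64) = -0.0882*g^5 + 6.4967*g^4 + 10.0987*g^3 - 49.1617*g^2 + 16.4502*g - 1.1952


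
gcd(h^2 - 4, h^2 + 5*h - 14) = h - 2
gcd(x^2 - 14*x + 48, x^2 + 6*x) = 1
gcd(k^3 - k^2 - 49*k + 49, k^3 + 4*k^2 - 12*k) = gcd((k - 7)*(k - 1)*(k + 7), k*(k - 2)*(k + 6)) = 1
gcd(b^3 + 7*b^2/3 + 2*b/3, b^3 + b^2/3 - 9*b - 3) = b + 1/3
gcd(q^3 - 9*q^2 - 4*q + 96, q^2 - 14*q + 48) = q - 8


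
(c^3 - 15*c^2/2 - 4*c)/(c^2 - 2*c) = (c^2 - 15*c/2 - 4)/(c - 2)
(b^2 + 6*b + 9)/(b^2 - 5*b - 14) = (b^2 + 6*b + 9)/(b^2 - 5*b - 14)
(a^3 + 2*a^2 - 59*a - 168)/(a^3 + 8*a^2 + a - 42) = (a - 8)/(a - 2)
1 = 1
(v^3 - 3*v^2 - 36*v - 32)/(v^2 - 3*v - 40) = (v^2 + 5*v + 4)/(v + 5)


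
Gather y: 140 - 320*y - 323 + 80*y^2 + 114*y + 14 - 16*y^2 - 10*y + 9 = 64*y^2 - 216*y - 160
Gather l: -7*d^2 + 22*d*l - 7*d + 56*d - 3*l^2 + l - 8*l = -7*d^2 + 49*d - 3*l^2 + l*(22*d - 7)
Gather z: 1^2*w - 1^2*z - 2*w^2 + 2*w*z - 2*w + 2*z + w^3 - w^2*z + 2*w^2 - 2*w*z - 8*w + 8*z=w^3 - 9*w + z*(9 - w^2)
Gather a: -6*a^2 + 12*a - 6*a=-6*a^2 + 6*a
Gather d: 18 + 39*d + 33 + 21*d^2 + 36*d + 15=21*d^2 + 75*d + 66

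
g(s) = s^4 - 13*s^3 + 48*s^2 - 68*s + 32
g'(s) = 4*s^3 - 39*s^2 + 96*s - 68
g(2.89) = -7.65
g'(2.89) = -19.74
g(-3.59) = 1662.34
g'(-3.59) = -1100.35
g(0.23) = 18.74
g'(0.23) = -47.93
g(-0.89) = 140.33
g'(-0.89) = -187.15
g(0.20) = 20.22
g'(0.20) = -50.33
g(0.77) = 2.52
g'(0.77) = -15.38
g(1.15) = -0.74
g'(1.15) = -3.09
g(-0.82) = 127.66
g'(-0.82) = -175.15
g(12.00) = 4400.00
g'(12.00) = 2380.00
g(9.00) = 392.00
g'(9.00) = 553.00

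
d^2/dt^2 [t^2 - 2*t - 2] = 2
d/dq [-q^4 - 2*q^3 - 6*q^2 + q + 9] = -4*q^3 - 6*q^2 - 12*q + 1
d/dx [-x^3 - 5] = -3*x^2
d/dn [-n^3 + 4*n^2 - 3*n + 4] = -3*n^2 + 8*n - 3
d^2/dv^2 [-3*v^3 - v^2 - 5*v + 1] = -18*v - 2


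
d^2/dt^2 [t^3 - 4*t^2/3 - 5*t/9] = 6*t - 8/3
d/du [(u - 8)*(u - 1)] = 2*u - 9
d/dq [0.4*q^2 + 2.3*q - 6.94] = 0.8*q + 2.3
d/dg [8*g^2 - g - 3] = 16*g - 1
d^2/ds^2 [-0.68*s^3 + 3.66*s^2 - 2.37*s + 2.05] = 7.32 - 4.08*s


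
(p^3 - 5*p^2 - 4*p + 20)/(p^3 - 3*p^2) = (p^3 - 5*p^2 - 4*p + 20)/(p^2*(p - 3))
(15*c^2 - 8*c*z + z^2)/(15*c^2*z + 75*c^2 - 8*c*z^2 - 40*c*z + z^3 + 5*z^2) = 1/(z + 5)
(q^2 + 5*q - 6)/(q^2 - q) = (q + 6)/q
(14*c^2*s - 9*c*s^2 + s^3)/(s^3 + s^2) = (14*c^2 - 9*c*s + s^2)/(s*(s + 1))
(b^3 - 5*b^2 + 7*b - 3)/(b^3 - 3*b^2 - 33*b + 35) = (b^2 - 4*b + 3)/(b^2 - 2*b - 35)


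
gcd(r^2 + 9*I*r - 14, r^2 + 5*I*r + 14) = r + 7*I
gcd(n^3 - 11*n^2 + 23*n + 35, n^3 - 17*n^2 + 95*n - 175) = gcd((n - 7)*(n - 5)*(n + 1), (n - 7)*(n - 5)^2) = n^2 - 12*n + 35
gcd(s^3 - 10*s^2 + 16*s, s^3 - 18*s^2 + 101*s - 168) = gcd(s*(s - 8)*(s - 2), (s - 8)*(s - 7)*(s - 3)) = s - 8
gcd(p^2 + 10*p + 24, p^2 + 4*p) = p + 4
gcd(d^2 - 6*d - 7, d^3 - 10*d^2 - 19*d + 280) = d - 7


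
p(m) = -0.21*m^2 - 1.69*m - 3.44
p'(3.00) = -2.95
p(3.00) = -10.40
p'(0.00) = -1.69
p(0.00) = -3.44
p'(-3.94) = -0.04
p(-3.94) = -0.04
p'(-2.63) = -0.59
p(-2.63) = -0.45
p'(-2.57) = -0.61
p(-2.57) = -0.48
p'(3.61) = -3.21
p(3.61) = -12.28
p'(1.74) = -2.42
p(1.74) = -7.02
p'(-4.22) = 0.08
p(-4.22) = -0.05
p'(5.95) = -4.19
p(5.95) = -20.93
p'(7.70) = -4.92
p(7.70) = -28.90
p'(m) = -0.42*m - 1.69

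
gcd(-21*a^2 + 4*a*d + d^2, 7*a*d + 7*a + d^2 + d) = 7*a + d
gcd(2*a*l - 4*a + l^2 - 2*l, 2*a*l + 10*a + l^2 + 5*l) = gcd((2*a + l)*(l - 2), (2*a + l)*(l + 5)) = 2*a + l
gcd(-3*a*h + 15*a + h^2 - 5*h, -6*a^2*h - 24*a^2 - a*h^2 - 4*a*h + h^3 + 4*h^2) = 3*a - h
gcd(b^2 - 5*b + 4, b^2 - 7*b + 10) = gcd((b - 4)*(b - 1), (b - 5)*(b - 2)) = 1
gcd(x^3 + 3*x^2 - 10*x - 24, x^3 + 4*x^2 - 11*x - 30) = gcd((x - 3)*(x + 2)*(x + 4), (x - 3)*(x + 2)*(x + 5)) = x^2 - x - 6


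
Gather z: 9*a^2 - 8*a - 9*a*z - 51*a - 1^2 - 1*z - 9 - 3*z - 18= 9*a^2 - 59*a + z*(-9*a - 4) - 28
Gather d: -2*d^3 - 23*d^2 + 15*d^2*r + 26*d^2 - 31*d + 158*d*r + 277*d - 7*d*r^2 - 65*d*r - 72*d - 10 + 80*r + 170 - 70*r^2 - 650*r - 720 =-2*d^3 + d^2*(15*r + 3) + d*(-7*r^2 + 93*r + 174) - 70*r^2 - 570*r - 560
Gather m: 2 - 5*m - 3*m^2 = -3*m^2 - 5*m + 2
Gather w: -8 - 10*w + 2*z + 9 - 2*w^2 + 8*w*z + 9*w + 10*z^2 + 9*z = -2*w^2 + w*(8*z - 1) + 10*z^2 + 11*z + 1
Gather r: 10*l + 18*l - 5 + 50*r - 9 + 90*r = 28*l + 140*r - 14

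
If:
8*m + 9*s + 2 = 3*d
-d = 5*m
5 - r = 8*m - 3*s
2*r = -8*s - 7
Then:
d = -625/466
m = 125/466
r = 61/466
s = -423/466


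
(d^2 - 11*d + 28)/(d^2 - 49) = (d - 4)/(d + 7)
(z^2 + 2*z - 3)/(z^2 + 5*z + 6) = (z - 1)/(z + 2)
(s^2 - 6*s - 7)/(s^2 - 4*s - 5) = (s - 7)/(s - 5)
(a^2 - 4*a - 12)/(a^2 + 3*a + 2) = (a - 6)/(a + 1)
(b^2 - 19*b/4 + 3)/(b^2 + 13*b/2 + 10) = (4*b^2 - 19*b + 12)/(2*(2*b^2 + 13*b + 20))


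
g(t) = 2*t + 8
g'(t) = 2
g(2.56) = 13.12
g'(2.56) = 2.00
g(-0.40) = 7.20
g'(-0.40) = 2.00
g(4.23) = 16.46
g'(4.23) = 2.00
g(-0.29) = 7.42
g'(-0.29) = 2.00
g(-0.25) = 7.50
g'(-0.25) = 2.00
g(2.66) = 13.32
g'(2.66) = 2.00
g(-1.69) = 4.62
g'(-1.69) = 2.00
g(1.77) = 11.54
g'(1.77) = 2.00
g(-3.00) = 2.00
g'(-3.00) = 2.00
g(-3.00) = 2.00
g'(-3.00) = 2.00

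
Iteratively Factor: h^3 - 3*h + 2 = (h + 2)*(h^2 - 2*h + 1) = (h - 1)*(h + 2)*(h - 1)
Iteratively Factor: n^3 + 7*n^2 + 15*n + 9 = (n + 3)*(n^2 + 4*n + 3) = (n + 1)*(n + 3)*(n + 3)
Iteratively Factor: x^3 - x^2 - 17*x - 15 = (x + 3)*(x^2 - 4*x - 5) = (x + 1)*(x + 3)*(x - 5)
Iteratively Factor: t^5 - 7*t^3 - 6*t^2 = (t)*(t^4 - 7*t^2 - 6*t) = t*(t + 2)*(t^3 - 2*t^2 - 3*t) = t^2*(t + 2)*(t^2 - 2*t - 3) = t^2*(t + 1)*(t + 2)*(t - 3)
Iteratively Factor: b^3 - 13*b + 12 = (b - 3)*(b^2 + 3*b - 4) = (b - 3)*(b - 1)*(b + 4)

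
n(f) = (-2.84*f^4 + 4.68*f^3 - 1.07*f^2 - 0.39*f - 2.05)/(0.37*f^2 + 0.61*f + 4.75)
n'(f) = (-0.74*f - 0.61)*(-2.84*f^4 + 4.68*f^3 - 1.07*f^2 - 0.39*f - 2.05)/(0.37*f^2 + 0.61*f + 4.75)^2 + (-11.36*f^3 + 14.04*f^2 - 2.14*f - 0.39)/(0.37*f^2 + 0.61*f + 4.75) = (-2.1016*f^5 - 3.4656*f^4 - 48.2504*f^3 + 66.1816*f^2 - 8.648*f - 0.602)/(0.1369*f^4 + 0.4514*f^3 + 3.8871*f^2 + 5.795*f + 22.5625)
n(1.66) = -0.86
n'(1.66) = -2.31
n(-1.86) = -14.12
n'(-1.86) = 23.38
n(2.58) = -6.33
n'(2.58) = -10.42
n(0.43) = -0.42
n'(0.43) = 0.15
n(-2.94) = -55.45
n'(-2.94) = 53.48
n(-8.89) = -738.92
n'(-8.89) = 164.49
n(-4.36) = -157.26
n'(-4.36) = 88.33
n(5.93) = -120.59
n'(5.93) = -60.13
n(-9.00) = -757.10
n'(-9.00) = 166.17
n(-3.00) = -58.71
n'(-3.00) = 55.14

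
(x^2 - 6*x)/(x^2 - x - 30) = x/(x + 5)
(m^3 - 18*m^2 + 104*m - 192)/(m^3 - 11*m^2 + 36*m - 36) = (m^2 - 12*m + 32)/(m^2 - 5*m + 6)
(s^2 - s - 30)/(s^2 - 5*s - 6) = (s + 5)/(s + 1)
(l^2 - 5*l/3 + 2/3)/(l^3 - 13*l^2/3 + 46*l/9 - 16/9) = 3/(3*l - 8)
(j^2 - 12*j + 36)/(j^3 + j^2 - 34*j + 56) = (j^2 - 12*j + 36)/(j^3 + j^2 - 34*j + 56)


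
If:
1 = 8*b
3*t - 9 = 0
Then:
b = 1/8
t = 3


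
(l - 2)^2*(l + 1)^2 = l^4 - 2*l^3 - 3*l^2 + 4*l + 4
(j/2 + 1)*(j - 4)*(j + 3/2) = j^3/2 - j^2/4 - 11*j/2 - 6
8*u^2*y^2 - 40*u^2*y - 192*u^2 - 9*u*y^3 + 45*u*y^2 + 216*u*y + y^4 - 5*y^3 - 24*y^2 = (-8*u + y)*(-u + y)*(y - 8)*(y + 3)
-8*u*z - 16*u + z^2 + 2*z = (-8*u + z)*(z + 2)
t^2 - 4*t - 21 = (t - 7)*(t + 3)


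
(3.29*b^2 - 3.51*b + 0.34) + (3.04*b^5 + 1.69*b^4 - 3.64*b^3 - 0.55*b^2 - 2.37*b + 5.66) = 3.04*b^5 + 1.69*b^4 - 3.64*b^3 + 2.74*b^2 - 5.88*b + 6.0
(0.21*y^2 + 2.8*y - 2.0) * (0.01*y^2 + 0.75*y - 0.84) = 0.0021*y^4 + 0.1855*y^3 + 1.9036*y^2 - 3.852*y + 1.68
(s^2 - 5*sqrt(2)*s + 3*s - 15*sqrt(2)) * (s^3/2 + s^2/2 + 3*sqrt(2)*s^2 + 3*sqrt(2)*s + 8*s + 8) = s^5/2 + sqrt(2)*s^4/2 + 2*s^4 - 41*s^3/2 + 2*sqrt(2)*s^3 - 88*s^2 - 77*sqrt(2)*s^2/2 - 160*sqrt(2)*s - 66*s - 120*sqrt(2)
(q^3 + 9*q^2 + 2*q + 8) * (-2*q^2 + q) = -2*q^5 - 17*q^4 + 5*q^3 - 14*q^2 + 8*q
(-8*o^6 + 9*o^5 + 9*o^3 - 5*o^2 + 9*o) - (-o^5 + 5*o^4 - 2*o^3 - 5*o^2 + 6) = -8*o^6 + 10*o^5 - 5*o^4 + 11*o^3 + 9*o - 6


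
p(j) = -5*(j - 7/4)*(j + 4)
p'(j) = -10*j - 45/4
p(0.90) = 20.82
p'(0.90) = -20.25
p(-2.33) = 34.07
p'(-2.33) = 12.05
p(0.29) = 31.32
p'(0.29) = -14.15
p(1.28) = 12.41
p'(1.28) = -24.05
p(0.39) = 29.85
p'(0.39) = -15.15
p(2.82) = -36.49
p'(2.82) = -39.45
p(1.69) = 1.71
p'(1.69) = -28.15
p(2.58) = -27.31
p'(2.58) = -37.05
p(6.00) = -212.50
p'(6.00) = -71.25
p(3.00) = -43.75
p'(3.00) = -41.25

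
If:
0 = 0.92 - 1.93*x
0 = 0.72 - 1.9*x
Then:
No Solution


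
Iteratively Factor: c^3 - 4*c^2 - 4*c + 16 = (c - 2)*(c^2 - 2*c - 8) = (c - 4)*(c - 2)*(c + 2)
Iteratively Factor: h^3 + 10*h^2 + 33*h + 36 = (h + 3)*(h^2 + 7*h + 12) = (h + 3)^2*(h + 4)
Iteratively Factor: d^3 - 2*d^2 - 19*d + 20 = (d + 4)*(d^2 - 6*d + 5) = (d - 5)*(d + 4)*(d - 1)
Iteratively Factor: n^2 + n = (n + 1)*(n)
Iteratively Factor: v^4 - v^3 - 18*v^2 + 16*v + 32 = (v + 1)*(v^3 - 2*v^2 - 16*v + 32) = (v - 2)*(v + 1)*(v^2 - 16) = (v - 4)*(v - 2)*(v + 1)*(v + 4)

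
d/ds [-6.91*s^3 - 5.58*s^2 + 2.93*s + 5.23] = -20.73*s^2 - 11.16*s + 2.93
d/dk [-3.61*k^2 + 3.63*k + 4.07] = 3.63 - 7.22*k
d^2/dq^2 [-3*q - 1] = 0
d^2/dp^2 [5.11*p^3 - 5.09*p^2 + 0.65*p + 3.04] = 30.66*p - 10.18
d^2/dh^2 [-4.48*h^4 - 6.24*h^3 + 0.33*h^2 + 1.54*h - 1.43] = -53.76*h^2 - 37.44*h + 0.66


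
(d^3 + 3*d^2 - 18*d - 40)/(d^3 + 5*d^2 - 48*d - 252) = (d^3 + 3*d^2 - 18*d - 40)/(d^3 + 5*d^2 - 48*d - 252)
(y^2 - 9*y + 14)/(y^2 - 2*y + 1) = (y^2 - 9*y + 14)/(y^2 - 2*y + 1)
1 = 1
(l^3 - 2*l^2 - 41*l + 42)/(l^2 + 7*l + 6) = (l^2 - 8*l + 7)/(l + 1)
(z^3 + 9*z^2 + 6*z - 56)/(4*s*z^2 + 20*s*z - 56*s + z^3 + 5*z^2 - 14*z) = (z + 4)/(4*s + z)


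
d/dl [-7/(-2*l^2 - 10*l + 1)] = 14*(-2*l - 5)/(2*l^2 + 10*l - 1)^2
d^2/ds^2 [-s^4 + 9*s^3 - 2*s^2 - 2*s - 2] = -12*s^2 + 54*s - 4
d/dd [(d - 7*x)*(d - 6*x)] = 2*d - 13*x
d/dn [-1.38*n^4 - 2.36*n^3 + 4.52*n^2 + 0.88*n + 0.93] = -5.52*n^3 - 7.08*n^2 + 9.04*n + 0.88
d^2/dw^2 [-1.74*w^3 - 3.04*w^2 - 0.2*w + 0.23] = -10.44*w - 6.08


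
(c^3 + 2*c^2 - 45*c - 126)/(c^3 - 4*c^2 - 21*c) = (c + 6)/c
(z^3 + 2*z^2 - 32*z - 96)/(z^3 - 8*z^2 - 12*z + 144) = (z + 4)/(z - 6)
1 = 1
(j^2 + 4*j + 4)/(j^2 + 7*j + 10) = (j + 2)/(j + 5)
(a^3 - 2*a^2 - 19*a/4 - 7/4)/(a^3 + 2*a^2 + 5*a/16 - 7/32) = 8*(2*a^2 - 5*a - 7)/(16*a^2 + 24*a - 7)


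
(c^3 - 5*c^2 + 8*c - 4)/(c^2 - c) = c - 4 + 4/c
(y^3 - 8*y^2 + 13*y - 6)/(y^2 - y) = y - 7 + 6/y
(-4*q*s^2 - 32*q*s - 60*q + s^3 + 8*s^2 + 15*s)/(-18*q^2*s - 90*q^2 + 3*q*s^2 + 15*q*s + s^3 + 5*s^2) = (4*q*s + 12*q - s^2 - 3*s)/(18*q^2 - 3*q*s - s^2)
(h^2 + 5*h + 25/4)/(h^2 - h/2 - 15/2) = (h + 5/2)/(h - 3)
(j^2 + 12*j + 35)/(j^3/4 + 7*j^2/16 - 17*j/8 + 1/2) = 16*(j^2 + 12*j + 35)/(4*j^3 + 7*j^2 - 34*j + 8)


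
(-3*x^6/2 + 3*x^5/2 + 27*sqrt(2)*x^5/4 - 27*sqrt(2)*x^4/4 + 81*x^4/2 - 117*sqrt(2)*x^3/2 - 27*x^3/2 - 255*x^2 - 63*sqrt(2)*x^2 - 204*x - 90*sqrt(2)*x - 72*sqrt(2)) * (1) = -3*x^6/2 + 3*x^5/2 + 27*sqrt(2)*x^5/4 - 27*sqrt(2)*x^4/4 + 81*x^4/2 - 117*sqrt(2)*x^3/2 - 27*x^3/2 - 255*x^2 - 63*sqrt(2)*x^2 - 204*x - 90*sqrt(2)*x - 72*sqrt(2)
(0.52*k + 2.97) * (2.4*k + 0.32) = 1.248*k^2 + 7.2944*k + 0.9504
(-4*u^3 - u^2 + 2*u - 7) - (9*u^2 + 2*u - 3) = -4*u^3 - 10*u^2 - 4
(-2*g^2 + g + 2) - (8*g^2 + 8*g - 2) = -10*g^2 - 7*g + 4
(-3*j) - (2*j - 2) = 2 - 5*j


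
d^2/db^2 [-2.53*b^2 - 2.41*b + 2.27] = -5.06000000000000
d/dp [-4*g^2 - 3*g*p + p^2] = -3*g + 2*p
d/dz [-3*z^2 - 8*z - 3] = -6*z - 8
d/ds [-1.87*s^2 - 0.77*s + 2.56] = -3.74*s - 0.77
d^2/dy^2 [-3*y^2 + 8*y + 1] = -6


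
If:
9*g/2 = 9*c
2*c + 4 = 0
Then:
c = -2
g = -4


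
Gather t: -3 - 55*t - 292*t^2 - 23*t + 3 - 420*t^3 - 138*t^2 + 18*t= -420*t^3 - 430*t^2 - 60*t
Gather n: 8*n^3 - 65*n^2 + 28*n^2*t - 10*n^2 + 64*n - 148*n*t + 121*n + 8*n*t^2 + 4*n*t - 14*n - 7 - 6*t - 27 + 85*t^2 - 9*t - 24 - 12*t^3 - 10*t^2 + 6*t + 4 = 8*n^3 + n^2*(28*t - 75) + n*(8*t^2 - 144*t + 171) - 12*t^3 + 75*t^2 - 9*t - 54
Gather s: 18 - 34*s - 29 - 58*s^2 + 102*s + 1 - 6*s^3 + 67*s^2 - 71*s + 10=-6*s^3 + 9*s^2 - 3*s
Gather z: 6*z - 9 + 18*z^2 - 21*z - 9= 18*z^2 - 15*z - 18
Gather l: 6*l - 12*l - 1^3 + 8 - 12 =-6*l - 5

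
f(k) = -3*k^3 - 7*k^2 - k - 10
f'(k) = -9*k^2 - 14*k - 1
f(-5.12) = 214.27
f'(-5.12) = -165.25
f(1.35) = -31.49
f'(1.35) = -36.30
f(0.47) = -12.33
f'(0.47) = -9.57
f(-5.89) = 366.05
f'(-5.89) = -230.77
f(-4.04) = 77.61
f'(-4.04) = -91.33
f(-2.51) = -4.15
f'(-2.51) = -22.56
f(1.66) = -44.67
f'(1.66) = -49.04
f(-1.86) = -13.05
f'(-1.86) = -6.10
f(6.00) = -916.00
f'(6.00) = -409.00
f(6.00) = -916.00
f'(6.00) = -409.00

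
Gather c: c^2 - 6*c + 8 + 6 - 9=c^2 - 6*c + 5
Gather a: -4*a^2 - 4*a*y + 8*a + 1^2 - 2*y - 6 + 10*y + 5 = -4*a^2 + a*(8 - 4*y) + 8*y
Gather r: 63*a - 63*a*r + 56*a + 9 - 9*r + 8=119*a + r*(-63*a - 9) + 17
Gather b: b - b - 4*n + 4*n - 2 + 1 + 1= 0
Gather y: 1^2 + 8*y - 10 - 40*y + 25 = 16 - 32*y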